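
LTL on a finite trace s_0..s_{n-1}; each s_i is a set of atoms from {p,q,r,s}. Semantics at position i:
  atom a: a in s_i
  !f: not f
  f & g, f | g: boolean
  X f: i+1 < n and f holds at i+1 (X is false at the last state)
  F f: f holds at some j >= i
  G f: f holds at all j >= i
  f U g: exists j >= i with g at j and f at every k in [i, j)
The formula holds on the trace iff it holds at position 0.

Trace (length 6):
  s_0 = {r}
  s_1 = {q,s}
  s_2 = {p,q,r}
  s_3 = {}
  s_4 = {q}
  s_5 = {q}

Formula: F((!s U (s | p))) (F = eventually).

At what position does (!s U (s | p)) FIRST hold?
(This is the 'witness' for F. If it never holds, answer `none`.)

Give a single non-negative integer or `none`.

Answer: 0

Derivation:
s_0={r}: (!s U (s | p))=True !s=True s=False (s | p)=False p=False
s_1={q,s}: (!s U (s | p))=True !s=False s=True (s | p)=True p=False
s_2={p,q,r}: (!s U (s | p))=True !s=True s=False (s | p)=True p=True
s_3={}: (!s U (s | p))=False !s=True s=False (s | p)=False p=False
s_4={q}: (!s U (s | p))=False !s=True s=False (s | p)=False p=False
s_5={q}: (!s U (s | p))=False !s=True s=False (s | p)=False p=False
F((!s U (s | p))) holds; first witness at position 0.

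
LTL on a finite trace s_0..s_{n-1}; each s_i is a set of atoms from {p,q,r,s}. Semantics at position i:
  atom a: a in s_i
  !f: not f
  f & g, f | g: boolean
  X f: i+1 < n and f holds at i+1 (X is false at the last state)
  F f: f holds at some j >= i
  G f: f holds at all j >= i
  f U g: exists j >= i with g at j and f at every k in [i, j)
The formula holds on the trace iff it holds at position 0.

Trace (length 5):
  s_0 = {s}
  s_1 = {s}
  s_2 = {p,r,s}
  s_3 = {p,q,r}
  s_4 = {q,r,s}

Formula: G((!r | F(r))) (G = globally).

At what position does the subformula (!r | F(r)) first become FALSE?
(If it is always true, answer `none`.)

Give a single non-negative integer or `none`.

Answer: none

Derivation:
s_0={s}: (!r | F(r))=True !r=True r=False F(r)=True
s_1={s}: (!r | F(r))=True !r=True r=False F(r)=True
s_2={p,r,s}: (!r | F(r))=True !r=False r=True F(r)=True
s_3={p,q,r}: (!r | F(r))=True !r=False r=True F(r)=True
s_4={q,r,s}: (!r | F(r))=True !r=False r=True F(r)=True
G((!r | F(r))) holds globally = True
No violation — formula holds at every position.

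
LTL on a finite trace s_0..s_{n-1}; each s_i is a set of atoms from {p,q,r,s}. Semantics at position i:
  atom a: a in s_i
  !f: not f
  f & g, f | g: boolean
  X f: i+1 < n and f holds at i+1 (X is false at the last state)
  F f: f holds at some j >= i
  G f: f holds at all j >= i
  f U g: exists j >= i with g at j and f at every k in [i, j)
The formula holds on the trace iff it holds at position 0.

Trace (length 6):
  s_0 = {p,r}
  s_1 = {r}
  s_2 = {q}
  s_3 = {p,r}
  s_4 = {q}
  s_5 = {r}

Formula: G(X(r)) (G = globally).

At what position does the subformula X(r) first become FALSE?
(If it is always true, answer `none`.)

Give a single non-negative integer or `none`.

Answer: 1

Derivation:
s_0={p,r}: X(r)=True r=True
s_1={r}: X(r)=False r=True
s_2={q}: X(r)=True r=False
s_3={p,r}: X(r)=False r=True
s_4={q}: X(r)=True r=False
s_5={r}: X(r)=False r=True
G(X(r)) holds globally = False
First violation at position 1.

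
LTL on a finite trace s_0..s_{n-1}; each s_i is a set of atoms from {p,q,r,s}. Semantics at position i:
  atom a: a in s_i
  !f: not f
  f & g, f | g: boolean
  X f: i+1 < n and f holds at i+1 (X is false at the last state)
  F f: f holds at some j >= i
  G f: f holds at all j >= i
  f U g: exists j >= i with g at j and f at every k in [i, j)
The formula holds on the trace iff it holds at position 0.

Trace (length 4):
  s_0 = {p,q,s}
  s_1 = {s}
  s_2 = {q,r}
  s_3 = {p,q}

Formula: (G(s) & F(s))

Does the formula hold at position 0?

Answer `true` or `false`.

s_0={p,q,s}: (G(s) & F(s))=False G(s)=False s=True F(s)=True
s_1={s}: (G(s) & F(s))=False G(s)=False s=True F(s)=True
s_2={q,r}: (G(s) & F(s))=False G(s)=False s=False F(s)=False
s_3={p,q}: (G(s) & F(s))=False G(s)=False s=False F(s)=False

Answer: false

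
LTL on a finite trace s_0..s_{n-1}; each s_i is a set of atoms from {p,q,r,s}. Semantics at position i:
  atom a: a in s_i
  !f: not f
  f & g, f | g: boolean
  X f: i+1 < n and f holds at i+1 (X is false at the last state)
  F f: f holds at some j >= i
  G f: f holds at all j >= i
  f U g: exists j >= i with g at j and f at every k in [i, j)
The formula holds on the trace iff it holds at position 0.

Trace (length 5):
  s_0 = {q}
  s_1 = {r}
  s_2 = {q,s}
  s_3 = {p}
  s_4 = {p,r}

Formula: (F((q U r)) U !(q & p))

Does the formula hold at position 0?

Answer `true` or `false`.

s_0={q}: (F((q U r)) U !(q & p))=True F((q U r))=True (q U r)=True q=True r=False !(q & p)=True (q & p)=False p=False
s_1={r}: (F((q U r)) U !(q & p))=True F((q U r))=True (q U r)=True q=False r=True !(q & p)=True (q & p)=False p=False
s_2={q,s}: (F((q U r)) U !(q & p))=True F((q U r))=True (q U r)=False q=True r=False !(q & p)=True (q & p)=False p=False
s_3={p}: (F((q U r)) U !(q & p))=True F((q U r))=True (q U r)=False q=False r=False !(q & p)=True (q & p)=False p=True
s_4={p,r}: (F((q U r)) U !(q & p))=True F((q U r))=True (q U r)=True q=False r=True !(q & p)=True (q & p)=False p=True

Answer: true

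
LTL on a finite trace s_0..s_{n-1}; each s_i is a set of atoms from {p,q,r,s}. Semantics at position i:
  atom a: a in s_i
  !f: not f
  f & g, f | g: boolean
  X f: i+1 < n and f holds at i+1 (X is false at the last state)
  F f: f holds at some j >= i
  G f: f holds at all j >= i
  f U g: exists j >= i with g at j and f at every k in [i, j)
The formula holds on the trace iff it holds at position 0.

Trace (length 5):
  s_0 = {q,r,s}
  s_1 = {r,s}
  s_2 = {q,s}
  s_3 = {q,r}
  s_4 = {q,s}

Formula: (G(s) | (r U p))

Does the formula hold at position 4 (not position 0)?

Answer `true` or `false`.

s_0={q,r,s}: (G(s) | (r U p))=False G(s)=False s=True (r U p)=False r=True p=False
s_1={r,s}: (G(s) | (r U p))=False G(s)=False s=True (r U p)=False r=True p=False
s_2={q,s}: (G(s) | (r U p))=False G(s)=False s=True (r U p)=False r=False p=False
s_3={q,r}: (G(s) | (r U p))=False G(s)=False s=False (r U p)=False r=True p=False
s_4={q,s}: (G(s) | (r U p))=True G(s)=True s=True (r U p)=False r=False p=False
Evaluating at position 4: result = True

Answer: true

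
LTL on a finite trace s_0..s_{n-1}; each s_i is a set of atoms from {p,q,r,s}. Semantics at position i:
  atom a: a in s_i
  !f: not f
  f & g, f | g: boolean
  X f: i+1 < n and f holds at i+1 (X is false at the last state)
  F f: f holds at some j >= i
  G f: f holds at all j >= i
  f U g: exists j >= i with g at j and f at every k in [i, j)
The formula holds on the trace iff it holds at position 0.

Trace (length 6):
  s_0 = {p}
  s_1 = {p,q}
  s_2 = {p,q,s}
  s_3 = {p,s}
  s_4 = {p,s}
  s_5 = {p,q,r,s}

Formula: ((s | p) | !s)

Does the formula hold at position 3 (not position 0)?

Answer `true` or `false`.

s_0={p}: ((s | p) | !s)=True (s | p)=True s=False p=True !s=True
s_1={p,q}: ((s | p) | !s)=True (s | p)=True s=False p=True !s=True
s_2={p,q,s}: ((s | p) | !s)=True (s | p)=True s=True p=True !s=False
s_3={p,s}: ((s | p) | !s)=True (s | p)=True s=True p=True !s=False
s_4={p,s}: ((s | p) | !s)=True (s | p)=True s=True p=True !s=False
s_5={p,q,r,s}: ((s | p) | !s)=True (s | p)=True s=True p=True !s=False
Evaluating at position 3: result = True

Answer: true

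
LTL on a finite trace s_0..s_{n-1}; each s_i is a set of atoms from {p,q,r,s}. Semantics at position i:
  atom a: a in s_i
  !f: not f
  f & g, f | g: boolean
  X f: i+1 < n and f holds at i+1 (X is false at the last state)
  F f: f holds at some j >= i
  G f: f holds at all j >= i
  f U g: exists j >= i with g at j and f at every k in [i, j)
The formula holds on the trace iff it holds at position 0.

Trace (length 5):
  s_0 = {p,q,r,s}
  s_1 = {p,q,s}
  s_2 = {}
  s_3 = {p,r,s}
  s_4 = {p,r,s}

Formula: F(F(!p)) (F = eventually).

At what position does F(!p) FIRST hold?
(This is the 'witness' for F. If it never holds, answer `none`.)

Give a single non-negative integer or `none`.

Answer: 0

Derivation:
s_0={p,q,r,s}: F(!p)=True !p=False p=True
s_1={p,q,s}: F(!p)=True !p=False p=True
s_2={}: F(!p)=True !p=True p=False
s_3={p,r,s}: F(!p)=False !p=False p=True
s_4={p,r,s}: F(!p)=False !p=False p=True
F(F(!p)) holds; first witness at position 0.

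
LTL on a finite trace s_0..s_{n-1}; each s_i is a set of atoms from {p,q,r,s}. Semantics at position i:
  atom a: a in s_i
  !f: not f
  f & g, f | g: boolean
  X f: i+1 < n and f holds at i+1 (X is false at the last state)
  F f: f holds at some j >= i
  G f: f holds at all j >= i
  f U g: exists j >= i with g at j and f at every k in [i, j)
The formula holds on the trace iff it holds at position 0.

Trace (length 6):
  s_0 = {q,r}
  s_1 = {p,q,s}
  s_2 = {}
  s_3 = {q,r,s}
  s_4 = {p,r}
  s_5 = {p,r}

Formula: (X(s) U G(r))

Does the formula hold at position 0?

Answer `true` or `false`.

s_0={q,r}: (X(s) U G(r))=False X(s)=True s=False G(r)=False r=True
s_1={p,q,s}: (X(s) U G(r))=False X(s)=False s=True G(r)=False r=False
s_2={}: (X(s) U G(r))=True X(s)=True s=False G(r)=False r=False
s_3={q,r,s}: (X(s) U G(r))=True X(s)=False s=True G(r)=True r=True
s_4={p,r}: (X(s) U G(r))=True X(s)=False s=False G(r)=True r=True
s_5={p,r}: (X(s) U G(r))=True X(s)=False s=False G(r)=True r=True

Answer: false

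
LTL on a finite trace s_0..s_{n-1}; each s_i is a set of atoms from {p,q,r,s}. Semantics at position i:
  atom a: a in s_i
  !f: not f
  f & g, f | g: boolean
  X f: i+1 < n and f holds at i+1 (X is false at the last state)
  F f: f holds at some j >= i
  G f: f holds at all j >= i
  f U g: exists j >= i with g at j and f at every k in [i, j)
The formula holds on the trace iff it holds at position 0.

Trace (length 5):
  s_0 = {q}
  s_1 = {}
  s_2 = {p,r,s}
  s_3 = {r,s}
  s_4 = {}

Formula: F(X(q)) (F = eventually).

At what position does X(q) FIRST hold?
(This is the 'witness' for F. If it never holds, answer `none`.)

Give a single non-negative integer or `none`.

s_0={q}: X(q)=False q=True
s_1={}: X(q)=False q=False
s_2={p,r,s}: X(q)=False q=False
s_3={r,s}: X(q)=False q=False
s_4={}: X(q)=False q=False
F(X(q)) does not hold (no witness exists).

Answer: none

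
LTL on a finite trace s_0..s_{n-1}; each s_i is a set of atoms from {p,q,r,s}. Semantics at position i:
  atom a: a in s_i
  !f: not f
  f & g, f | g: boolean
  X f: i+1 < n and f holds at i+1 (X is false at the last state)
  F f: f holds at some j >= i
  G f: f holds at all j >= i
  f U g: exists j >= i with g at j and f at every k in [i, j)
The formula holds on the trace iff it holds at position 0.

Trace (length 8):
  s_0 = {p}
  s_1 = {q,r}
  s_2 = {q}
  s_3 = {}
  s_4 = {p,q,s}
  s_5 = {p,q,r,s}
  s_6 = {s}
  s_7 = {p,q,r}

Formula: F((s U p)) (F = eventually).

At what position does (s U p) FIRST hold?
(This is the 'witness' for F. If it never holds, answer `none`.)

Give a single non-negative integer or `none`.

s_0={p}: (s U p)=True s=False p=True
s_1={q,r}: (s U p)=False s=False p=False
s_2={q}: (s U p)=False s=False p=False
s_3={}: (s U p)=False s=False p=False
s_4={p,q,s}: (s U p)=True s=True p=True
s_5={p,q,r,s}: (s U p)=True s=True p=True
s_6={s}: (s U p)=True s=True p=False
s_7={p,q,r}: (s U p)=True s=False p=True
F((s U p)) holds; first witness at position 0.

Answer: 0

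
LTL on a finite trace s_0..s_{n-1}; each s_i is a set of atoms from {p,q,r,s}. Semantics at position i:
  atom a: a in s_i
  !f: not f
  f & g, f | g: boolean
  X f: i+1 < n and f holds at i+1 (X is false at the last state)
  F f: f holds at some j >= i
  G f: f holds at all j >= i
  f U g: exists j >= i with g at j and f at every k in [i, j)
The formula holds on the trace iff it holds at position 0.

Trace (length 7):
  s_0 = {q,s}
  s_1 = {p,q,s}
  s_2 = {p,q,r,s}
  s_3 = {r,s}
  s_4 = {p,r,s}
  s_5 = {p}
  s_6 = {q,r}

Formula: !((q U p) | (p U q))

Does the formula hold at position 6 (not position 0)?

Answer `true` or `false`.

Answer: false

Derivation:
s_0={q,s}: !((q U p) | (p U q))=False ((q U p) | (p U q))=True (q U p)=True q=True p=False (p U q)=True
s_1={p,q,s}: !((q U p) | (p U q))=False ((q U p) | (p U q))=True (q U p)=True q=True p=True (p U q)=True
s_2={p,q,r,s}: !((q U p) | (p U q))=False ((q U p) | (p U q))=True (q U p)=True q=True p=True (p U q)=True
s_3={r,s}: !((q U p) | (p U q))=True ((q U p) | (p U q))=False (q U p)=False q=False p=False (p U q)=False
s_4={p,r,s}: !((q U p) | (p U q))=False ((q U p) | (p U q))=True (q U p)=True q=False p=True (p U q)=True
s_5={p}: !((q U p) | (p U q))=False ((q U p) | (p U q))=True (q U p)=True q=False p=True (p U q)=True
s_6={q,r}: !((q U p) | (p U q))=False ((q U p) | (p U q))=True (q U p)=False q=True p=False (p U q)=True
Evaluating at position 6: result = False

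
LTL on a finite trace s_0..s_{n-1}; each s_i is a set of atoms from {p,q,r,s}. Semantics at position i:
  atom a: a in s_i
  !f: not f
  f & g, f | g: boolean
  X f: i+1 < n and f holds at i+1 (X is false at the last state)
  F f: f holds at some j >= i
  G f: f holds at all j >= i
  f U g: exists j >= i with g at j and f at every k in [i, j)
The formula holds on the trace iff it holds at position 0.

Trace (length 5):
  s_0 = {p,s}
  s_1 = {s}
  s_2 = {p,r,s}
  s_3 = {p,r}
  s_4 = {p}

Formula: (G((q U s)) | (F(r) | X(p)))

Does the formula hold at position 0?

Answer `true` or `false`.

s_0={p,s}: (G((q U s)) | (F(r) | X(p)))=True G((q U s))=False (q U s)=True q=False s=True (F(r) | X(p))=True F(r)=True r=False X(p)=False p=True
s_1={s}: (G((q U s)) | (F(r) | X(p)))=True G((q U s))=False (q U s)=True q=False s=True (F(r) | X(p))=True F(r)=True r=False X(p)=True p=False
s_2={p,r,s}: (G((q U s)) | (F(r) | X(p)))=True G((q U s))=False (q U s)=True q=False s=True (F(r) | X(p))=True F(r)=True r=True X(p)=True p=True
s_3={p,r}: (G((q U s)) | (F(r) | X(p)))=True G((q U s))=False (q U s)=False q=False s=False (F(r) | X(p))=True F(r)=True r=True X(p)=True p=True
s_4={p}: (G((q U s)) | (F(r) | X(p)))=False G((q U s))=False (q U s)=False q=False s=False (F(r) | X(p))=False F(r)=False r=False X(p)=False p=True

Answer: true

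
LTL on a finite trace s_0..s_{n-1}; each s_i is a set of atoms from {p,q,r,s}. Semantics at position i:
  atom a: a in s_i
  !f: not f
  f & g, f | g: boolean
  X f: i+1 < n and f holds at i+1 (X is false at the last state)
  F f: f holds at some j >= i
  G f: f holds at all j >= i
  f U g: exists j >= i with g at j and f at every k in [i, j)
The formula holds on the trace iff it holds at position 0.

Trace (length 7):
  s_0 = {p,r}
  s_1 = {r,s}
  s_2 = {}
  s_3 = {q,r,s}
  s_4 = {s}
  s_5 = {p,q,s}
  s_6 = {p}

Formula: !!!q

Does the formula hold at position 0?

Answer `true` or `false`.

s_0={p,r}: !!!q=True !!q=False !q=True q=False
s_1={r,s}: !!!q=True !!q=False !q=True q=False
s_2={}: !!!q=True !!q=False !q=True q=False
s_3={q,r,s}: !!!q=False !!q=True !q=False q=True
s_4={s}: !!!q=True !!q=False !q=True q=False
s_5={p,q,s}: !!!q=False !!q=True !q=False q=True
s_6={p}: !!!q=True !!q=False !q=True q=False

Answer: true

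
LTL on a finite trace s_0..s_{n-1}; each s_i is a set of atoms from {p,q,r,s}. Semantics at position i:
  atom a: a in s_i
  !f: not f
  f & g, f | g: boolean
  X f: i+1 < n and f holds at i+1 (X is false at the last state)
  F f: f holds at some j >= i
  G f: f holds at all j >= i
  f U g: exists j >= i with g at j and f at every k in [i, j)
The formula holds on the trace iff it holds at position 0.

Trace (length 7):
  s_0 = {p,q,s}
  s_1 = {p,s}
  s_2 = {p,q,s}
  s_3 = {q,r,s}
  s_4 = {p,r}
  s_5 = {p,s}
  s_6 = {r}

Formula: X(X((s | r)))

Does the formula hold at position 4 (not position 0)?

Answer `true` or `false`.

Answer: true

Derivation:
s_0={p,q,s}: X(X((s | r)))=True X((s | r))=True (s | r)=True s=True r=False
s_1={p,s}: X(X((s | r)))=True X((s | r))=True (s | r)=True s=True r=False
s_2={p,q,s}: X(X((s | r)))=True X((s | r))=True (s | r)=True s=True r=False
s_3={q,r,s}: X(X((s | r)))=True X((s | r))=True (s | r)=True s=True r=True
s_4={p,r}: X(X((s | r)))=True X((s | r))=True (s | r)=True s=False r=True
s_5={p,s}: X(X((s | r)))=False X((s | r))=True (s | r)=True s=True r=False
s_6={r}: X(X((s | r)))=False X((s | r))=False (s | r)=True s=False r=True
Evaluating at position 4: result = True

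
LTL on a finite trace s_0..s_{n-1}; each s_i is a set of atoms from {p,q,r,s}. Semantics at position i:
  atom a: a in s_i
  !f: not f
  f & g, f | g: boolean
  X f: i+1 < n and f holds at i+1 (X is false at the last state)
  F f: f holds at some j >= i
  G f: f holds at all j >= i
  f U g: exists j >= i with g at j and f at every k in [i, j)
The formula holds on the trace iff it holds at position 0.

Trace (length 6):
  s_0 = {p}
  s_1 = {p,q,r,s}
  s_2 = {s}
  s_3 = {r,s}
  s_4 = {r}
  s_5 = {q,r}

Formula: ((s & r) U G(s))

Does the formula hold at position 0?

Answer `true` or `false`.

s_0={p}: ((s & r) U G(s))=False (s & r)=False s=False r=False G(s)=False
s_1={p,q,r,s}: ((s & r) U G(s))=False (s & r)=True s=True r=True G(s)=False
s_2={s}: ((s & r) U G(s))=False (s & r)=False s=True r=False G(s)=False
s_3={r,s}: ((s & r) U G(s))=False (s & r)=True s=True r=True G(s)=False
s_4={r}: ((s & r) U G(s))=False (s & r)=False s=False r=True G(s)=False
s_5={q,r}: ((s & r) U G(s))=False (s & r)=False s=False r=True G(s)=False

Answer: false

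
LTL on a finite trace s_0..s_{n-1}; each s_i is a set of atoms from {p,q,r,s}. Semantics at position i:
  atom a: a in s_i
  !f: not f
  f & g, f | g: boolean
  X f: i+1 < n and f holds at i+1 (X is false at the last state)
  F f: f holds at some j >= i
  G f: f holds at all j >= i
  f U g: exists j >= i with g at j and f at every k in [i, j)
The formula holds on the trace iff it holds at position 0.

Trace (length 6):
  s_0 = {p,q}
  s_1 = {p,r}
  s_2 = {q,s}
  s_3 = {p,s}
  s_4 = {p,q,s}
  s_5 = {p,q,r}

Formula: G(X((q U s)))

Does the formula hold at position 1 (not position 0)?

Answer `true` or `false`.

s_0={p,q}: G(X((q U s)))=False X((q U s))=False (q U s)=False q=True s=False
s_1={p,r}: G(X((q U s)))=False X((q U s))=True (q U s)=False q=False s=False
s_2={q,s}: G(X((q U s)))=False X((q U s))=True (q U s)=True q=True s=True
s_3={p,s}: G(X((q U s)))=False X((q U s))=True (q U s)=True q=False s=True
s_4={p,q,s}: G(X((q U s)))=False X((q U s))=False (q U s)=True q=True s=True
s_5={p,q,r}: G(X((q U s)))=False X((q U s))=False (q U s)=False q=True s=False
Evaluating at position 1: result = False

Answer: false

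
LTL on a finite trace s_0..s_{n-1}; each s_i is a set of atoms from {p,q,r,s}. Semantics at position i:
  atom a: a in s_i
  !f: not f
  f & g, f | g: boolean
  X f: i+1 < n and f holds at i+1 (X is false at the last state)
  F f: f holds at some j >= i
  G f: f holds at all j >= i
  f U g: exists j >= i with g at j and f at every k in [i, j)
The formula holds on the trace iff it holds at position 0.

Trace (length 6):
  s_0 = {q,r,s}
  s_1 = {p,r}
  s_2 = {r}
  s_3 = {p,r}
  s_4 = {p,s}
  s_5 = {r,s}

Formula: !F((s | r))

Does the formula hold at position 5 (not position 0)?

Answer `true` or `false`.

Answer: false

Derivation:
s_0={q,r,s}: !F((s | r))=False F((s | r))=True (s | r)=True s=True r=True
s_1={p,r}: !F((s | r))=False F((s | r))=True (s | r)=True s=False r=True
s_2={r}: !F((s | r))=False F((s | r))=True (s | r)=True s=False r=True
s_3={p,r}: !F((s | r))=False F((s | r))=True (s | r)=True s=False r=True
s_4={p,s}: !F((s | r))=False F((s | r))=True (s | r)=True s=True r=False
s_5={r,s}: !F((s | r))=False F((s | r))=True (s | r)=True s=True r=True
Evaluating at position 5: result = False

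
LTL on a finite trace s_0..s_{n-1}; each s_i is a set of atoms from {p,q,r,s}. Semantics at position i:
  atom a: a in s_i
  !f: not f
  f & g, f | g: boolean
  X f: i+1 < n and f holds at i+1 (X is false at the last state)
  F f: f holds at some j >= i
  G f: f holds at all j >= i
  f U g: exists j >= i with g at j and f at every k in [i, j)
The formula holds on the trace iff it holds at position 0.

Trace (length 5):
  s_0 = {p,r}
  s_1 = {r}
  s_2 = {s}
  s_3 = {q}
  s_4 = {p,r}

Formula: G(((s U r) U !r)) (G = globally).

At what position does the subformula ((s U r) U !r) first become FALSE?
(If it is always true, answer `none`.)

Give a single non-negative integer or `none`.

Answer: 4

Derivation:
s_0={p,r}: ((s U r) U !r)=True (s U r)=True s=False r=True !r=False
s_1={r}: ((s U r) U !r)=True (s U r)=True s=False r=True !r=False
s_2={s}: ((s U r) U !r)=True (s U r)=False s=True r=False !r=True
s_3={q}: ((s U r) U !r)=True (s U r)=False s=False r=False !r=True
s_4={p,r}: ((s U r) U !r)=False (s U r)=True s=False r=True !r=False
G(((s U r) U !r)) holds globally = False
First violation at position 4.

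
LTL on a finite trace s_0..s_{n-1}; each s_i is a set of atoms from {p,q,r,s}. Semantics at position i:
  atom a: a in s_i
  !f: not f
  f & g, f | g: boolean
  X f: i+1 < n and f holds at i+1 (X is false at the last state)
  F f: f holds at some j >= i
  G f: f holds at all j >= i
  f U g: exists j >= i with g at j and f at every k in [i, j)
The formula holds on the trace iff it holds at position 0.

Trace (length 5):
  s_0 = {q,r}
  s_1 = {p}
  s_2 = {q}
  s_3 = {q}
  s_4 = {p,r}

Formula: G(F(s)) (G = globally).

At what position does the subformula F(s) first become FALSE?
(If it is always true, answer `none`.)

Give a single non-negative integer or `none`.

Answer: 0

Derivation:
s_0={q,r}: F(s)=False s=False
s_1={p}: F(s)=False s=False
s_2={q}: F(s)=False s=False
s_3={q}: F(s)=False s=False
s_4={p,r}: F(s)=False s=False
G(F(s)) holds globally = False
First violation at position 0.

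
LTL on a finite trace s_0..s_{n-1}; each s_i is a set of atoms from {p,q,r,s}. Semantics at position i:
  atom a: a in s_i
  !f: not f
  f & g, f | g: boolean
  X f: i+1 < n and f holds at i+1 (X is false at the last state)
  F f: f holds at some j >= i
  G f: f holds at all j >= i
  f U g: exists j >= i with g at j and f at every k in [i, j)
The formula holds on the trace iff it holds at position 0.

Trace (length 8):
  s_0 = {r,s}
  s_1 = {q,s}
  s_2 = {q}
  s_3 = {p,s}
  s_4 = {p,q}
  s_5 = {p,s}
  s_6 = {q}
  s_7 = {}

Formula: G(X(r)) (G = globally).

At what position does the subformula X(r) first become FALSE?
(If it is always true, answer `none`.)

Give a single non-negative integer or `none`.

s_0={r,s}: X(r)=False r=True
s_1={q,s}: X(r)=False r=False
s_2={q}: X(r)=False r=False
s_3={p,s}: X(r)=False r=False
s_4={p,q}: X(r)=False r=False
s_5={p,s}: X(r)=False r=False
s_6={q}: X(r)=False r=False
s_7={}: X(r)=False r=False
G(X(r)) holds globally = False
First violation at position 0.

Answer: 0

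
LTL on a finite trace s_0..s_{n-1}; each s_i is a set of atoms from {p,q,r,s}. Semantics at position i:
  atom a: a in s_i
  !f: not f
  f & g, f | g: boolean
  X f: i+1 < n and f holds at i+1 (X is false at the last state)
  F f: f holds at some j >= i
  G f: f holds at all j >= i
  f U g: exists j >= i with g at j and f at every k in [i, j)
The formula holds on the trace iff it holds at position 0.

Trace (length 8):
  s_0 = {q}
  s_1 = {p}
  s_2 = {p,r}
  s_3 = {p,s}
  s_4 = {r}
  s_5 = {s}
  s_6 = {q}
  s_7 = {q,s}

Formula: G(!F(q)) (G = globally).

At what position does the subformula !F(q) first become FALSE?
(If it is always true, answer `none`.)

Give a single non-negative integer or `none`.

Answer: 0

Derivation:
s_0={q}: !F(q)=False F(q)=True q=True
s_1={p}: !F(q)=False F(q)=True q=False
s_2={p,r}: !F(q)=False F(q)=True q=False
s_3={p,s}: !F(q)=False F(q)=True q=False
s_4={r}: !F(q)=False F(q)=True q=False
s_5={s}: !F(q)=False F(q)=True q=False
s_6={q}: !F(q)=False F(q)=True q=True
s_7={q,s}: !F(q)=False F(q)=True q=True
G(!F(q)) holds globally = False
First violation at position 0.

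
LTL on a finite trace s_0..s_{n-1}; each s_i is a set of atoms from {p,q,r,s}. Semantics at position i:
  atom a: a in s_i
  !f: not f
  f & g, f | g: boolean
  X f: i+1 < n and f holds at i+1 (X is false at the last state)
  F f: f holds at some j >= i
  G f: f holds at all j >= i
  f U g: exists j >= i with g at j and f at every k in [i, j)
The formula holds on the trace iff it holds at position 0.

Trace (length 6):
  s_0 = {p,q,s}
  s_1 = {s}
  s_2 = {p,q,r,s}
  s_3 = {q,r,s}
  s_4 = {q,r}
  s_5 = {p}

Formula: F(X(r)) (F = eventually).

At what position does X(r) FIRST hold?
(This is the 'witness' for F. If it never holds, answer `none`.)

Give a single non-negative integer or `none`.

s_0={p,q,s}: X(r)=False r=False
s_1={s}: X(r)=True r=False
s_2={p,q,r,s}: X(r)=True r=True
s_3={q,r,s}: X(r)=True r=True
s_4={q,r}: X(r)=False r=True
s_5={p}: X(r)=False r=False
F(X(r)) holds; first witness at position 1.

Answer: 1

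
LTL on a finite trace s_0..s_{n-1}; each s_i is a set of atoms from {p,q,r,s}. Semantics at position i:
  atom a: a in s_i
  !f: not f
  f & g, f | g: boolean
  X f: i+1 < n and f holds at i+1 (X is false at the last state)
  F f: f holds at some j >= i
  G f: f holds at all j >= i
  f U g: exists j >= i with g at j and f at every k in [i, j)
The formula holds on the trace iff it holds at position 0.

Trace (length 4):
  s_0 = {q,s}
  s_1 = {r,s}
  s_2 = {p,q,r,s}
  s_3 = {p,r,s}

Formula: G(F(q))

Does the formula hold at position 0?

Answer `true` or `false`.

s_0={q,s}: G(F(q))=False F(q)=True q=True
s_1={r,s}: G(F(q))=False F(q)=True q=False
s_2={p,q,r,s}: G(F(q))=False F(q)=True q=True
s_3={p,r,s}: G(F(q))=False F(q)=False q=False

Answer: false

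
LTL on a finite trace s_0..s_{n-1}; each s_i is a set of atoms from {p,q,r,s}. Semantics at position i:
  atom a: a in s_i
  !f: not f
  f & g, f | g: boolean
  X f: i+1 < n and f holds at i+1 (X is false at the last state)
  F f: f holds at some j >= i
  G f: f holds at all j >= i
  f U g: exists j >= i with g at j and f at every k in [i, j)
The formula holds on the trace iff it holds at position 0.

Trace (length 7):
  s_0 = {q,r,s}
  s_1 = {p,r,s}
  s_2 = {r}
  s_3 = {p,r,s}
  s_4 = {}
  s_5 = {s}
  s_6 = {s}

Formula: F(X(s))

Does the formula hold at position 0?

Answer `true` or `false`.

s_0={q,r,s}: F(X(s))=True X(s)=True s=True
s_1={p,r,s}: F(X(s))=True X(s)=False s=True
s_2={r}: F(X(s))=True X(s)=True s=False
s_3={p,r,s}: F(X(s))=True X(s)=False s=True
s_4={}: F(X(s))=True X(s)=True s=False
s_5={s}: F(X(s))=True X(s)=True s=True
s_6={s}: F(X(s))=False X(s)=False s=True

Answer: true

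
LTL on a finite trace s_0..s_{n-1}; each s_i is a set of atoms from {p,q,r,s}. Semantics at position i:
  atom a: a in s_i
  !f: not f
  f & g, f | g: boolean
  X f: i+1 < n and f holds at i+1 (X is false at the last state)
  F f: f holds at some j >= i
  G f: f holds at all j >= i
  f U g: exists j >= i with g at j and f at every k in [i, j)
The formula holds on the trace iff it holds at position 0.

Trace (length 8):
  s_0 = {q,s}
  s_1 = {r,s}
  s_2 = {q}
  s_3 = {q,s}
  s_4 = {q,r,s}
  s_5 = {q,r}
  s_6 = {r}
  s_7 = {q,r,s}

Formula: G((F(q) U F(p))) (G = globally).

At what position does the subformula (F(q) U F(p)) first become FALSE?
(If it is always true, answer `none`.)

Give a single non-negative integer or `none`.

s_0={q,s}: (F(q) U F(p))=False F(q)=True q=True F(p)=False p=False
s_1={r,s}: (F(q) U F(p))=False F(q)=True q=False F(p)=False p=False
s_2={q}: (F(q) U F(p))=False F(q)=True q=True F(p)=False p=False
s_3={q,s}: (F(q) U F(p))=False F(q)=True q=True F(p)=False p=False
s_4={q,r,s}: (F(q) U F(p))=False F(q)=True q=True F(p)=False p=False
s_5={q,r}: (F(q) U F(p))=False F(q)=True q=True F(p)=False p=False
s_6={r}: (F(q) U F(p))=False F(q)=True q=False F(p)=False p=False
s_7={q,r,s}: (F(q) U F(p))=False F(q)=True q=True F(p)=False p=False
G((F(q) U F(p))) holds globally = False
First violation at position 0.

Answer: 0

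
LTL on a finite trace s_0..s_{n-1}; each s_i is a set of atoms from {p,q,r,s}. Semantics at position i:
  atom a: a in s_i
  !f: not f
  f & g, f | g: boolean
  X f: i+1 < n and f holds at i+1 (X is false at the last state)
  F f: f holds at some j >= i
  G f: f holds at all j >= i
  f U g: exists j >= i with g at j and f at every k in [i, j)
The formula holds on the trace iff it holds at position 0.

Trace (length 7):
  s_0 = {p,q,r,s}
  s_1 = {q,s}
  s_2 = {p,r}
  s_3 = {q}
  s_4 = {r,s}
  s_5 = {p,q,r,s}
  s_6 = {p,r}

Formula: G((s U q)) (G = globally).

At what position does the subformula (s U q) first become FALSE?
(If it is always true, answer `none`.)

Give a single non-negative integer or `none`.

Answer: 2

Derivation:
s_0={p,q,r,s}: (s U q)=True s=True q=True
s_1={q,s}: (s U q)=True s=True q=True
s_2={p,r}: (s U q)=False s=False q=False
s_3={q}: (s U q)=True s=False q=True
s_4={r,s}: (s U q)=True s=True q=False
s_5={p,q,r,s}: (s U q)=True s=True q=True
s_6={p,r}: (s U q)=False s=False q=False
G((s U q)) holds globally = False
First violation at position 2.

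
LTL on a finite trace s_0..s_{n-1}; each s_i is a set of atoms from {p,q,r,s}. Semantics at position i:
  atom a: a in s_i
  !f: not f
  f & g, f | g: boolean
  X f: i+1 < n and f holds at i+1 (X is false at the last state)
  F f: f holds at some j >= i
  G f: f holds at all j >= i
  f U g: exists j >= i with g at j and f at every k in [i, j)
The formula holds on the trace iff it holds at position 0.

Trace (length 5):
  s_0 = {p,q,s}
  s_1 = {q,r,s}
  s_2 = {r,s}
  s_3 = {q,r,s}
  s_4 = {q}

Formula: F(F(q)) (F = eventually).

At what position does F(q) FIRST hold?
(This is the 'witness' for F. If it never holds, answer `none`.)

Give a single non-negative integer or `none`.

Answer: 0

Derivation:
s_0={p,q,s}: F(q)=True q=True
s_1={q,r,s}: F(q)=True q=True
s_2={r,s}: F(q)=True q=False
s_3={q,r,s}: F(q)=True q=True
s_4={q}: F(q)=True q=True
F(F(q)) holds; first witness at position 0.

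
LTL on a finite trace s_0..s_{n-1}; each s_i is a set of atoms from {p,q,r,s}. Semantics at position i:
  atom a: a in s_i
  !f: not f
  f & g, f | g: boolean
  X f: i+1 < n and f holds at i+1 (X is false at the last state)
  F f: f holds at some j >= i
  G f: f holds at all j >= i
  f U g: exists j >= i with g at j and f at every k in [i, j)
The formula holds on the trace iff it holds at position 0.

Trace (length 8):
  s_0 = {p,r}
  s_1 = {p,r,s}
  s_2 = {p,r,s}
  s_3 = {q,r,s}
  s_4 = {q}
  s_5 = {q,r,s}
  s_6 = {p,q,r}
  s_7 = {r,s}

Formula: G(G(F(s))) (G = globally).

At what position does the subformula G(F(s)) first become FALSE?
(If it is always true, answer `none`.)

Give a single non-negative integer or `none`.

Answer: none

Derivation:
s_0={p,r}: G(F(s))=True F(s)=True s=False
s_1={p,r,s}: G(F(s))=True F(s)=True s=True
s_2={p,r,s}: G(F(s))=True F(s)=True s=True
s_3={q,r,s}: G(F(s))=True F(s)=True s=True
s_4={q}: G(F(s))=True F(s)=True s=False
s_5={q,r,s}: G(F(s))=True F(s)=True s=True
s_6={p,q,r}: G(F(s))=True F(s)=True s=False
s_7={r,s}: G(F(s))=True F(s)=True s=True
G(G(F(s))) holds globally = True
No violation — formula holds at every position.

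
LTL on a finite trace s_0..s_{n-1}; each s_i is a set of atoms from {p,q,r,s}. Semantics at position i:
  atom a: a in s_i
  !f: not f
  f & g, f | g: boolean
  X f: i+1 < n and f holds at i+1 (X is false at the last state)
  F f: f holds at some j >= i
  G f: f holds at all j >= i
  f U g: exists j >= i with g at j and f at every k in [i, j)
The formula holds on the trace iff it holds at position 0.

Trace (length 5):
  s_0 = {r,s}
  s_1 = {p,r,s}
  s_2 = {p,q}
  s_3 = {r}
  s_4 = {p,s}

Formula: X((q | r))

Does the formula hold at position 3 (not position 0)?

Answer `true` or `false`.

s_0={r,s}: X((q | r))=True (q | r)=True q=False r=True
s_1={p,r,s}: X((q | r))=True (q | r)=True q=False r=True
s_2={p,q}: X((q | r))=True (q | r)=True q=True r=False
s_3={r}: X((q | r))=False (q | r)=True q=False r=True
s_4={p,s}: X((q | r))=False (q | r)=False q=False r=False
Evaluating at position 3: result = False

Answer: false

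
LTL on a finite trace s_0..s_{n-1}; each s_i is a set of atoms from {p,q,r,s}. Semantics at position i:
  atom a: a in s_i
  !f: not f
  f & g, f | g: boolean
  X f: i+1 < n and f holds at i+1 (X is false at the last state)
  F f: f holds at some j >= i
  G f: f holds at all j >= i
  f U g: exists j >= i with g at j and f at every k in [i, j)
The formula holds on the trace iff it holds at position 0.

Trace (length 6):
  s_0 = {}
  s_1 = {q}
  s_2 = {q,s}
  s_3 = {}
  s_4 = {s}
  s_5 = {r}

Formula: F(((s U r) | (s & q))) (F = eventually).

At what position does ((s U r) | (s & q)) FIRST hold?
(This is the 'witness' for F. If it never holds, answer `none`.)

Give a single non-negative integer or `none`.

Answer: 2

Derivation:
s_0={}: ((s U r) | (s & q))=False (s U r)=False s=False r=False (s & q)=False q=False
s_1={q}: ((s U r) | (s & q))=False (s U r)=False s=False r=False (s & q)=False q=True
s_2={q,s}: ((s U r) | (s & q))=True (s U r)=False s=True r=False (s & q)=True q=True
s_3={}: ((s U r) | (s & q))=False (s U r)=False s=False r=False (s & q)=False q=False
s_4={s}: ((s U r) | (s & q))=True (s U r)=True s=True r=False (s & q)=False q=False
s_5={r}: ((s U r) | (s & q))=True (s U r)=True s=False r=True (s & q)=False q=False
F(((s U r) | (s & q))) holds; first witness at position 2.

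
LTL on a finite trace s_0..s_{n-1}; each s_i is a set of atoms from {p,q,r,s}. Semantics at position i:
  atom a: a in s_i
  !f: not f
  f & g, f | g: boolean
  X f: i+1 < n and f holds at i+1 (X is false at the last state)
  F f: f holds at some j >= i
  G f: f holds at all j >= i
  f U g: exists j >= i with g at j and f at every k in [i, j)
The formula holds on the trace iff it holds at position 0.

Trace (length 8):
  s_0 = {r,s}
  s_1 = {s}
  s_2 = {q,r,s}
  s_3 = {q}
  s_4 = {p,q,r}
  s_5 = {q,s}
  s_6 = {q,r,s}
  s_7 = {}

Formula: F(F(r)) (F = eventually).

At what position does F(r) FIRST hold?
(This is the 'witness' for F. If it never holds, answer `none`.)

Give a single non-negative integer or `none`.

s_0={r,s}: F(r)=True r=True
s_1={s}: F(r)=True r=False
s_2={q,r,s}: F(r)=True r=True
s_3={q}: F(r)=True r=False
s_4={p,q,r}: F(r)=True r=True
s_5={q,s}: F(r)=True r=False
s_6={q,r,s}: F(r)=True r=True
s_7={}: F(r)=False r=False
F(F(r)) holds; first witness at position 0.

Answer: 0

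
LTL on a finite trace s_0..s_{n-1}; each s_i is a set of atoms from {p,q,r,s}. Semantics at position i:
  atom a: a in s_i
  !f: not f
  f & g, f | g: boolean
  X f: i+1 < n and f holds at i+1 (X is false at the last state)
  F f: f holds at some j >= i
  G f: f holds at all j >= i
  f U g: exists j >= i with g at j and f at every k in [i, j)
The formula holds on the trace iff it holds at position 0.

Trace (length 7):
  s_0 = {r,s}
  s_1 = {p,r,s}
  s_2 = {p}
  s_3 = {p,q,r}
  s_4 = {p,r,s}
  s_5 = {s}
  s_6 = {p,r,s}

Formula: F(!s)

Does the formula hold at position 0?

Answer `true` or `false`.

s_0={r,s}: F(!s)=True !s=False s=True
s_1={p,r,s}: F(!s)=True !s=False s=True
s_2={p}: F(!s)=True !s=True s=False
s_3={p,q,r}: F(!s)=True !s=True s=False
s_4={p,r,s}: F(!s)=False !s=False s=True
s_5={s}: F(!s)=False !s=False s=True
s_6={p,r,s}: F(!s)=False !s=False s=True

Answer: true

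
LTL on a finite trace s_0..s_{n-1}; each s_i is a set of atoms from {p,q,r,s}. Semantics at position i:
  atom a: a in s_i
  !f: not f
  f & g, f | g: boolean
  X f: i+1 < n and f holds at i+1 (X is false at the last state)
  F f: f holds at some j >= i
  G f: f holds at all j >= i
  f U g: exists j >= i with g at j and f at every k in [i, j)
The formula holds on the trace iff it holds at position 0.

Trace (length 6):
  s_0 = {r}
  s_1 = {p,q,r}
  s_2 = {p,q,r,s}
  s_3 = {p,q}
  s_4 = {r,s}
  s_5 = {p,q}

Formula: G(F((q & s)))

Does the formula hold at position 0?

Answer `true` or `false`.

Answer: false

Derivation:
s_0={r}: G(F((q & s)))=False F((q & s))=True (q & s)=False q=False s=False
s_1={p,q,r}: G(F((q & s)))=False F((q & s))=True (q & s)=False q=True s=False
s_2={p,q,r,s}: G(F((q & s)))=False F((q & s))=True (q & s)=True q=True s=True
s_3={p,q}: G(F((q & s)))=False F((q & s))=False (q & s)=False q=True s=False
s_4={r,s}: G(F((q & s)))=False F((q & s))=False (q & s)=False q=False s=True
s_5={p,q}: G(F((q & s)))=False F((q & s))=False (q & s)=False q=True s=False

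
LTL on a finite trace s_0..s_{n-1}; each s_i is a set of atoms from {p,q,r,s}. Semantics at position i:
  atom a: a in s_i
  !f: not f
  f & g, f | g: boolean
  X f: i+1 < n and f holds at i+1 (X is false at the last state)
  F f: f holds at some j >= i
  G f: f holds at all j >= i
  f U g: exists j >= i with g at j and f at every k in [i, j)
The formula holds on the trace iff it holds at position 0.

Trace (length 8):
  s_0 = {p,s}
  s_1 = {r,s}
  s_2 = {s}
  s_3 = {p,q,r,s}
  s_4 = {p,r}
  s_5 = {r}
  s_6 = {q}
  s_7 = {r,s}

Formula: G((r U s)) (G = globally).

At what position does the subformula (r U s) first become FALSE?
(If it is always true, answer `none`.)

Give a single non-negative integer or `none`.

s_0={p,s}: (r U s)=True r=False s=True
s_1={r,s}: (r U s)=True r=True s=True
s_2={s}: (r U s)=True r=False s=True
s_3={p,q,r,s}: (r U s)=True r=True s=True
s_4={p,r}: (r U s)=False r=True s=False
s_5={r}: (r U s)=False r=True s=False
s_6={q}: (r U s)=False r=False s=False
s_7={r,s}: (r U s)=True r=True s=True
G((r U s)) holds globally = False
First violation at position 4.

Answer: 4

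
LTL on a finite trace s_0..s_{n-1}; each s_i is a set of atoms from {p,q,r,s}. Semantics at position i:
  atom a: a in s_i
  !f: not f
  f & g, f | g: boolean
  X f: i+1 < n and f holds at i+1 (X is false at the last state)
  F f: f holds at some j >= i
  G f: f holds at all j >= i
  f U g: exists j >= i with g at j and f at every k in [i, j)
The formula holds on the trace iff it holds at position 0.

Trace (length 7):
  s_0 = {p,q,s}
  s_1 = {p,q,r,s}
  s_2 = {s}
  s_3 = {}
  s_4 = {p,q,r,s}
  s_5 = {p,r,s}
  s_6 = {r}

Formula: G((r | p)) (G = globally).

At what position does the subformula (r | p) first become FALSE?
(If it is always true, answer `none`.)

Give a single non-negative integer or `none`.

Answer: 2

Derivation:
s_0={p,q,s}: (r | p)=True r=False p=True
s_1={p,q,r,s}: (r | p)=True r=True p=True
s_2={s}: (r | p)=False r=False p=False
s_3={}: (r | p)=False r=False p=False
s_4={p,q,r,s}: (r | p)=True r=True p=True
s_5={p,r,s}: (r | p)=True r=True p=True
s_6={r}: (r | p)=True r=True p=False
G((r | p)) holds globally = False
First violation at position 2.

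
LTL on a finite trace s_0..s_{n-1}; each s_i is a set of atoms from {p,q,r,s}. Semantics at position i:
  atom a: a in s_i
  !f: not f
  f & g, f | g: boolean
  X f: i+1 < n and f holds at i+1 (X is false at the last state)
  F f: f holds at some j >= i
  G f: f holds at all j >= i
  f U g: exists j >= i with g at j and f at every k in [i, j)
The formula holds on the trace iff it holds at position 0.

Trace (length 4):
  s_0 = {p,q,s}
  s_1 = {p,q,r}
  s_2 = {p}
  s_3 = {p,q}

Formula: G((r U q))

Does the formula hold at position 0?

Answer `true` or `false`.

Answer: false

Derivation:
s_0={p,q,s}: G((r U q))=False (r U q)=True r=False q=True
s_1={p,q,r}: G((r U q))=False (r U q)=True r=True q=True
s_2={p}: G((r U q))=False (r U q)=False r=False q=False
s_3={p,q}: G((r U q))=True (r U q)=True r=False q=True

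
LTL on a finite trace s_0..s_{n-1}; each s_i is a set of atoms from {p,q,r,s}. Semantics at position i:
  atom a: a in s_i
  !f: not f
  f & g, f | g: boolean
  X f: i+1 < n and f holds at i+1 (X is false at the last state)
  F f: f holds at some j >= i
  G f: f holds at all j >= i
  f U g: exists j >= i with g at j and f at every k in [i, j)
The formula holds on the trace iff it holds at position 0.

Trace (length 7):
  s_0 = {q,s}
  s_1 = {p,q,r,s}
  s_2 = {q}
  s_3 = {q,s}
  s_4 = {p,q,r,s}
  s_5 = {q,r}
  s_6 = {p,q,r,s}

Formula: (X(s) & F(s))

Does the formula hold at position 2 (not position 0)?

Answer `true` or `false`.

Answer: true

Derivation:
s_0={q,s}: (X(s) & F(s))=True X(s)=True s=True F(s)=True
s_1={p,q,r,s}: (X(s) & F(s))=False X(s)=False s=True F(s)=True
s_2={q}: (X(s) & F(s))=True X(s)=True s=False F(s)=True
s_3={q,s}: (X(s) & F(s))=True X(s)=True s=True F(s)=True
s_4={p,q,r,s}: (X(s) & F(s))=False X(s)=False s=True F(s)=True
s_5={q,r}: (X(s) & F(s))=True X(s)=True s=False F(s)=True
s_6={p,q,r,s}: (X(s) & F(s))=False X(s)=False s=True F(s)=True
Evaluating at position 2: result = True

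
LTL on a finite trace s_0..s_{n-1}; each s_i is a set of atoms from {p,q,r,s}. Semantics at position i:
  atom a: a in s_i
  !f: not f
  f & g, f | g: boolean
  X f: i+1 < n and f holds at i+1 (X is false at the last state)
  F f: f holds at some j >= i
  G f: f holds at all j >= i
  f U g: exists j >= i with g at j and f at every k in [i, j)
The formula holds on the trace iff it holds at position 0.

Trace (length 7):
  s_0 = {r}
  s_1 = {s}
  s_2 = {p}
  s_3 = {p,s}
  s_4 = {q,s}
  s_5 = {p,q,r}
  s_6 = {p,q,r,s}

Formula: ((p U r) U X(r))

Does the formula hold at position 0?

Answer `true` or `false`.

s_0={r}: ((p U r) U X(r))=False (p U r)=True p=False r=True X(r)=False
s_1={s}: ((p U r) U X(r))=False (p U r)=False p=False r=False X(r)=False
s_2={p}: ((p U r) U X(r))=False (p U r)=False p=True r=False X(r)=False
s_3={p,s}: ((p U r) U X(r))=False (p U r)=False p=True r=False X(r)=False
s_4={q,s}: ((p U r) U X(r))=True (p U r)=False p=False r=False X(r)=True
s_5={p,q,r}: ((p U r) U X(r))=True (p U r)=True p=True r=True X(r)=True
s_6={p,q,r,s}: ((p U r) U X(r))=False (p U r)=True p=True r=True X(r)=False

Answer: false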